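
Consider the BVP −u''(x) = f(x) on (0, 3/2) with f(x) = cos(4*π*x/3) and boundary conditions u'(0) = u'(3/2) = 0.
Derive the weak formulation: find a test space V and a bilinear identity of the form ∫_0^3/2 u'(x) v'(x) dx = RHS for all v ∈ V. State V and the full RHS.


V = H^1(0, 3/2) (no boundary constraint on v; u is determined up to an additive constant); weak form: ∫_0^3/2 u'v' dx = ∫_0^3/2 (cos(4*π*x/3)) v dx for all v ∈ V.

Multiply both sides by a test function v and integrate from 0 to 3/2:
  ∫_0^3/2 −u''(x) v(x) dx = ∫_0^3/2 f(x) v(x) dx.
Integrate the LHS by parts once:
  ∫_0^3/2 −u'' v dx = −[u'(x) v(x)]_0^3/2 + ∫_0^3/2 u'(x) v'(x) dx.
Thus ∫_0^3/2 u'(x) v'(x) dx = ∫_0^3/2 f(x) v(x) dx + [u'(x) v(x)]_0^3/2.
Choose V so that boundary terms are either known or forced to vanish.
u has homogeneous Neumann: u'(0) = u'(3/2) = 0. So [u' v]_0^3/2 = 0·v(3/2) − 0·v(0) = 0 for any v; take V = H^1(0, 3/2).
Weak formulation: find u (satisfying any essential BC) such that ∫_0^3/2 u'(x) v'(x) dx = ∫_0^3/2 f v dx for all v ∈ V (homogeneous Neumann, so boundary terms vanish).
Substituting f(x) = cos(4*π*x/3), the right-hand side is ∫_0^3/2 (cos(4*π*x/3)) v dx.
Compatibility check (pure Neumann): taking v ≡ 1 ∈ V gives 0 = ∫_0^3/2 f dx + (0) − (0), i.e. ∫_0^3/2 f dx must equal u'(0) − u'(3/2) = 0. Indeed ∫_0^3/2 (cos(4*π*x/3)) dx = 0, so the data are compatible. The solution is then unique only up to an additive constant (fix it e.g. by requiring ∫_0^3/2 u dx = 0).


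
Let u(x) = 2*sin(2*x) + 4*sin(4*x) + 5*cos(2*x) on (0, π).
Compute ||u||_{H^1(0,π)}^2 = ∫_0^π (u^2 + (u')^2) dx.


||u||_{H^1(0,π)}^2 = 417*π/2

u'(x) = -10*sin(2*x) + 4*cos(2*x) + 16*cos(4*x).
Expand u² and (u')² and integrate term by term on (0, π), using: for integers n ≥ 1, ∫_0^π sin²(nx) dx = ∫_0^π cos²(nx) dx = π/2; for n ≠ n', ∫_0^π sin(nx)sin(n'x) dx = ∫_0^π cos(nx)cos(n'x) dx = 0; and by product-to-sum, ∫_0^π sin(nx)cos(n'x) dx = ½∫_0^π [sin((n+n')x) + sin((n−n')x)] dx, which is 0 when n+n' is even and 2n/(n²−n'²) when n+n' is odd (it need not vanish on (0, π)).
  u² squared terms: (2)²·∫sin(2x)² dx = 4·π/2 = 2*π;  (4)²·∫sin(4x)² dx = 16·π/2 = 8*π;  (5)²·∫cos(2x)² dx = 25·π/2 = 25*π/2.
  u² cross terms: 2·(2)·(4)·∫sin(2x)·sin(4x) dx = 16·(0) = 0;  2·(2)·(5)·∫sin(2x)·cos(2x) dx = 20·(0) = 0;  2·(4)·(5)·∫sin(4x)·cos(2x) dx = 40·(0) = 0.
  So ∫_0^π u² dx = 2*π + 8*π + 25*π/2 + 0 + 0 + 0 = 45*π/2.
  (u')² squared terms: (-10)²·∫sin(2x)² dx = 100·π/2 = 50*π;  (4)²·∫cos(2x)² dx = 16·π/2 = 8*π;  (16)²·∫cos(4x)² dx = 256·π/2 = 128*π.
  (u')² cross terms: 2·(-10)·(4)·∫sin(2x)·cos(2x) dx = -80·(0) = 0;  2·(-10)·(16)·∫sin(2x)·cos(4x) dx = -320·(0) = 0;  2·(4)·(16)·∫cos(2x)·cos(4x) dx = 128·(0) = 0.
  So ∫_0^π (u')² dx = 50*π + 8*π + 128*π + 0 + 0 + 0 = 186*π.
||u||_{H^1}^2 = (45*π/2) + (186*π) = 417*π/2.


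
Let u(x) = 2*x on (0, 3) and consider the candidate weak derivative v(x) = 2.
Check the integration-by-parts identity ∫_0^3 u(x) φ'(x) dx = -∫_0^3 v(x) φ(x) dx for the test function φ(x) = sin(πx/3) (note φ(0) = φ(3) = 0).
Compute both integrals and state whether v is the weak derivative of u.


LHS = -12/π, RHS = -12/π. Yes, v = u' weakly.

u(x) = 2*x, classical derivative u'(x) = 2.
φ(x) = sin(πx/3), so φ'(x) = π*cos(π*x/3)/3.
Note φ(0) = φ(3) = 0, so the boundary term u·φ vanishes.
LHS = ∫_0^3 u(x) φ'(x) dx = ∫_0^3 (2*π*x*cos(π*x/3)/3) dx. Term by term:
  ∫_0^3 2*π*x*cos(π*x/3)/3 dx = -12/π.
So LHS = -12/π.
∫_0^3 v(x) φ(x) dx = ∫_0^3 (2*sin(π*x/3)) dx. Term by term:
  ∫_0^3 2*sin(π*x/3) dx = 12/π.
So RHS = -∫_0^3 v(x) φ(x) dx = -12/π.
LHS = RHS, so the identity holds for this test φ.
Moreover u is smooth here and v(x) = u'(x) = 2 pointwise, so the identity holds for every test function. Hence v is the weak derivative of u.


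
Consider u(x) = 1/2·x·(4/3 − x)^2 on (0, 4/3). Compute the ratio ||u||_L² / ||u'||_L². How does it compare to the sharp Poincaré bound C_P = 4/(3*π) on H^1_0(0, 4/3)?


||u||_L² / ||u'||_L² = 2*sqrt(14)/21 < C_P = 4/(3*π).

u(x) = 1/2·x·(4/3 − x)^2, so u'(x) = (3*x - 4)*(9*x - 4)/18.
u(x) = 1/2·x·(4/3 − x)^2 vanishes at x = 0 and x = 4/3, so u ∈ H^1_0(0, 4/3). Differentiate via the product rule and integrate the resulting polynomials term by term.
  ∫_0^4/3 u² dx = ∫_0^4/3 (x^6/4 - 4*x^5/3 + 8*x^4/3 - 64*x^3/27 + 64*x^2/81) dx. Term by term:
    ∫_0^4/3 x^6/4 dx = 4096/15309;  ∫_0^4/3 -4*x^5/3 dx = -8192/6561;  ∫_0^4/3 8*x^4/3 dx = 8192/3645;
    ∫_0^4/3 -64*x^3/27 dx = -4096/2187;  ∫_0^4/3 64*x^2/81 dx = 4096/6561.
  Sum: 4096/15309 − 8192/6561 + 8192/3645 − 4096/2187 + 4096/6561 = 4096/229635.
  ∫_0^4/3 (u')² dx = ∫_0^4/3 (9*x^4/4 - 8*x^3 + 88*x^2/9 - 128*x/27 + 64/81) dx. Term by term:
    ∫_0^4/3 9*x^4/4 dx = 256/135;  ∫_0^4/3 -8*x^3 dx = -512/81;  ∫_0^4/3 88*x^2/9 dx = 5632/729;
    ∫_0^4/3 -128*x/27 dx = -1024/243;  ∫_0^4/3 64/81 dx = 256/243.
  Sum: 256/135 − 512/81 + 5632/729 − 1024/243 + 256/243 = 512/3645.
∫_0^4/3 u² dx = 4096/229635, so ||u||_L² = 64*sqrt(35)/2835.
∫_0^4/3 (u')² dx = 512/3645, so ||u'||_L² = 16*sqrt(10)/135.
Ratio ||u||_L² / ||u'||_L² = 2*sqrt(14)/21.
Sharp Poincaré constant on H^1_0(0, 4/3) is C_P = L/π = 4/(3*π), achieved by sin(3*π/4·x).
A polynomial bump cannot attain the sharp Poincaré constant (only the first sine eigenfunction does), so the ratio is strictly less than C_P, consistent with ||u||_L² ≤ C_P ||u'||_L².


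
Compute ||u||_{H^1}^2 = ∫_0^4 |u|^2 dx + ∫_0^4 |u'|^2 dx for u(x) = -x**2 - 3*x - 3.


||u||_{H^1}^2 = 19592/15

The H^1 norm (squared) on an interval (0, L) is
  ||u||_{H^1}^2 = ∫_0^L u(x)^2 dx + ∫_0^L u'(x)^2 dx.
Compute u'(x) = -2*x - 3.
Then u(x)^2 = x**4 + 6*x**3 + 15*x**2 + 18*x + 9 and u'(x)^2 = 4*x**2 + 12*x + 9.
Integrate each monomial from 0 to 4 using ∫_0^4 c·x^n dx = c·4^(n+1)/(n+1):
  ∫_0^4 u(x)^2 dx = ∫_0^4 (x^4 + 6*x^3 + 15*x^2 + 18*x + 9) dx. Term by term:
    ∫_0^4 x^4 dx = 1024/5;  ∫_0^4 6*x^3 dx = 384;  ∫_0^4 15*x^2 dx = 320;
    ∫_0^4 18*x dx = 144;  ∫_0^4 9 dx = 36.
  Sum: 1024/5 + 384 + 320 + 144 + 36 = 5444/5.
  ∫_0^4 u'(x)^2 dx = ∫_0^4 (4*x^2 + 12*x + 9) dx. Term by term:
    ∫_0^4 4*x^2 dx = 256/3;  ∫_0^4 12*x dx = 96;  ∫_0^4 9 dx = 36.
  Sum: 256/3 + 96 + 36 = 652/3.
Adding: ||u||_{H^1}^2 = 5444/5 + 652/3 = 19592/15.


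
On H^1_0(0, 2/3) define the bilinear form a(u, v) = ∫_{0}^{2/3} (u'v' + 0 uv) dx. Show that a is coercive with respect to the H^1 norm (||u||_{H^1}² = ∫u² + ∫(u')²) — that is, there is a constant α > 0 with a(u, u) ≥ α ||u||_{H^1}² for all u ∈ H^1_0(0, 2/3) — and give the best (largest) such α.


α = 9*π^2/(4 + 9*π^2)

Coercivity of a(·,·) on H^1_0(0, 2/3) means a(u, u) ≥ α ||u||_{H^1}² for every u ∈ H^1_0.
The interval has length L = 2/3, and Poincaré/coercivity depend only on L. Here a(u, u) = ∫(u')² + (0)·∫u².
Here c = 0, so a(u,u) = ∫(u')² alone. The condition a(u,u) ≥ α||u||_{H^1}² reads (1−α)∫(u')² ≥ (α−c)∫u². Any admissible α is ≤ 1 (rapidly oscillating u have ∫u²/∫(u')² → 0), and α = 1 would force 0 ≥ (1−c)∫u², impossible since c < 1; so 1−α > 0. By the sharp Poincaré inequality on H^1_0 of an interval of length L, ∫(u')² ≥ (π/L)²∫u² with equality for the first sine mode sin(π(x−x₀)/L) (x₀ the left endpoint), so the inequality holds for all u iff (1−α)(π/L)² ≥ α − c, i.e. α ≤ ((π/L)² + c)/((π/L)² + 1) = (1 + c(L/π)²)/(1 + (L/π)²). (Direct route, valid since c ≤ 0: Poincaré gives c∫u² ≥ c(L/π)²∫(u')², so a(u,u) ≥ (1 + c(L/π)²)∫(u')², while ||u||_{H^1}² ≤ (1 + (L/π)²)∫(u')²; dividing yields the same α.) With (π/L)² = 9*π^2/4 and c = 0, the largest admissible constant is α = ((π/L)² + c)/((π/L)² + 1).
Simplifying, α = 9*π^2/(4 + 9*π^2).


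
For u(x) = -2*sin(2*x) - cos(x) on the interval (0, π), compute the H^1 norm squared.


||u||_{H^1(0,π)}^2 = 32/3 + 11*π

u'(x) = sin(x) - 4*cos(2*x).
Expand u² and (u')² and integrate term by term on (0, π), using: for integers n ≥ 1, ∫_0^π sin²(nx) dx = ∫_0^π cos²(nx) dx = π/2; for n ≠ n', ∫_0^π sin(nx)sin(n'x) dx = ∫_0^π cos(nx)cos(n'x) dx = 0; and by product-to-sum, ∫_0^π sin(nx)cos(n'x) dx = ½∫_0^π [sin((n+n')x) + sin((n−n')x)] dx, which is 0 when n+n' is even and 2n/(n²−n'²) when n+n' is odd (it need not vanish on (0, π)).
  u² squared terms: (-1)²·∫cos(x)² dx = 1·π/2 = π/2;  (-2)²·∫sin(2x)² dx = 4·π/2 = 2*π.
  u² cross terms: 2·(-1)·(-2)·∫cos(x)·sin(2x) dx = 4·(4/3) = 16/3.
  So ∫_0^π u² dx = π/2 + 2*π + 16/3 = 16/3 + 5*π/2.
  (u')² squared terms: (-4)²·∫cos(2x)² dx = 16·π/2 = 8*π;  (1)²·∫sin(x)² dx = 1·π/2 = π/2.
  (u')² cross terms: 2·(-4)·(1)·∫cos(2x)·sin(x) dx = -8·(-2/3) = 16/3.
  So ∫_0^π (u')² dx = 8*π + π/2 + 16/3 = 16/3 + 17*π/2.
||u||_{H^1}^2 = (16/3 + 5*π/2) + (16/3 + 17*π/2) = 32/3 + 11*π.


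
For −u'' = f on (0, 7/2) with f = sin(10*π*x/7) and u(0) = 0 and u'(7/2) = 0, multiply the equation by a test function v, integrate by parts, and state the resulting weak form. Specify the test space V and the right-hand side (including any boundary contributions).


V = {v ∈ H^1(0, 7/2) : v(0) = 0} (test functions vanish at x = 0 where u is specified); weak form: ∫_0^7/2 u'v' dx = ∫_0^7/2 (sin(10*π*x/7)) v dx for all v ∈ V.

Multiply both sides by a test function v and integrate from 0 to 7/2:
  ∫_0^7/2 −u''(x) v(x) dx = ∫_0^7/2 f(x) v(x) dx.
Integrate the LHS by parts once:
  ∫_0^7/2 −u'' v dx = −[u'(x) v(x)]_0^7/2 + ∫_0^7/2 u'(x) v'(x) dx.
Thus ∫_0^7/2 u'(x) v'(x) dx = ∫_0^7/2 f(x) v(x) dx + [u'(x) v(x)]_0^7/2.
Choose V so that boundary terms are either known or forced to vanish.
Mixed BC: u(0) = 0 (Dirichlet) and u'(7/2) = 0 (Neumann). Define V = {v ∈ H^1(0, 7/2) : v(0) = 0}. Then [u' v]_0^7/2 = u'(7/2)·v(7/2) − u'(0)·0 = 0.
Weak formulation: find u (satisfying any essential BC) such that ∫_0^7/2 u'(x) v'(x) dx = ∫_0^7/2 f v dx for all v ∈ V (Dirichlet at 0 absorbed into V; the Neumann datum at x = 7/2 is zero, so no boundary term remains).
Substituting f(x) = sin(10*π*x/7), the right-hand side is ∫_0^7/2 (sin(10*π*x/7)) v dx.


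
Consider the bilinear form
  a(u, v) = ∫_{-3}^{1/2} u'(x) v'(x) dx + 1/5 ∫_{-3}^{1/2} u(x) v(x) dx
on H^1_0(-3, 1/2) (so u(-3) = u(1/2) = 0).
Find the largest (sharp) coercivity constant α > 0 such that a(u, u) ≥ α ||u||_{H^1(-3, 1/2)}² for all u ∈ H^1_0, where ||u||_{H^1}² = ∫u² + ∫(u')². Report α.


α = (49 + 20*π^2)/(5*(4*π^2 + 49))

Coercivity of a(·,·) on H^1_0(-3, 1/2) means a(u, u) ≥ α ||u||_{H^1}² for every u ∈ H^1_0.
The interval has length L = 7/2, and Poincaré/coercivity depend only on L. Here a(u, u) = ∫(u')² + (1/5)·∫u².
Here 0 < c = 1/5 < 1. The condition a(u,u) ≥ α||u||_{H^1}² reads (1−α)∫(u')² ≥ (α−c)∫u². Any admissible α is ≤ 1 (rapidly oscillating u have ∫u²/∫(u')² → 0), and α = 1 would force 0 ≥ (1−c)∫u², impossible since c < 1; so 1−α > 0. By the sharp Poincaré inequality on H^1_0 of an interval of length L, ∫(u')² ≥ (π/L)²∫u² with equality for the first sine mode sin(π(x−x₀)/L) (x₀ the left endpoint), so the inequality holds for all u iff (1−α)(π/L)² ≥ α − c, i.e. α ≤ ((π/L)² + c)/((π/L)² + 1) = (1 + c(L/π)²)/(1 + (L/π)²). With (π/L)² = 4*π^2/49 and c = 1/5, the largest admissible constant is α = ((π/L)² + c)/((π/L)² + 1).
Simplifying, α = (49 + 20*π^2)/(5*(4*π^2 + 49)).


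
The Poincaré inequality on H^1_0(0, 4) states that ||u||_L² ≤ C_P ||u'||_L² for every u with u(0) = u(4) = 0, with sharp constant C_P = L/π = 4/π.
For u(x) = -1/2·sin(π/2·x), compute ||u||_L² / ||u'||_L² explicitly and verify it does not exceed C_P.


||u||_L² / ||u'||_L² = 2/π < C_P = 4/π.

u(x) = -1/2·sin(π/2·x), so u'(x) = -π*cos(π*x/2)/4.
Writing u(x) = A·sin(kπx/L) with A = -1/2 and k = 2, use ∫_0^L sin²(kπx/L) dx = L/2 and ∫_0^L cos²(kπx/L) dx = L/2.
u² = 1/4·sin²(π/2·x) and (u')² = π^2/16·cos²(π/2·x), and each of sin², cos² integrates to L/2 = 2 over (0, 4).
∫_0^4 u² dx = 1/2, so ||u||_L² = sqrt(2)/2.
∫_0^4 (u')² dx = π^2/8, so ||u'||_L² = sqrt(2)*π/4.
Ratio ||u||_L² / ||u'||_L² = 2/π.
Sharp Poincaré constant on H^1_0(0, 4) is C_P = L/π = 4/π, achieved by sin(π/4·x).
This is the k = 2 harmonic; the ratio L/(kπ) is strictly less than C_P = L/π, consistent with the sharp inequality ||u||_L² ≤ C_P ||u'||_L².


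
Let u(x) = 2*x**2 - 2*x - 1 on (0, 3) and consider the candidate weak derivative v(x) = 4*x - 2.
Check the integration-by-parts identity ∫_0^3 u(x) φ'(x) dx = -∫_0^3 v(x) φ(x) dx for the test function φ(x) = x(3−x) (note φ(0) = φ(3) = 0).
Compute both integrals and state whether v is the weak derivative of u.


LHS = -18, RHS = -18. Yes, v = u' weakly.

u(x) = 2*x**2 - 2*x - 1, classical derivative u'(x) = 4*x - 2.
φ(x) = x(3−x), so φ'(x) = 3 - 2*x.
Note φ(0) = φ(3) = 0, so the boundary term u·φ vanishes.
LHS = ∫_0^3 u(x) φ'(x) dx = ∫_0^3 (-4*x^3 + 10*x^2 - 4*x - 3) dx. Term by term:
  ∫_0^3 -4*x^3 dx = -81;  ∫_0^3 10*x^2 dx = 90;  ∫_0^3 -4*x dx = -18;
  ∫_0^3 -3 dx = -9.
Sum: -81 + 90 − 18 − 9 = -18.
So LHS = -18.
∫_0^3 v(x) φ(x) dx = ∫_0^3 (-4*x^3 + 14*x^2 - 6*x) dx. Term by term:
  ∫_0^3 -4*x^3 dx = -81;  ∫_0^3 14*x^2 dx = 126;  ∫_0^3 -6*x dx = -27.
Sum: -81 + 126 − 27 = 18.
So RHS = -∫_0^3 v(x) φ(x) dx = -18.
LHS = RHS, so the identity holds for this test φ.
Moreover u is smooth here and v(x) = u'(x) = 4*x - 2 pointwise, so the identity holds for every test function. Hence v is the weak derivative of u.


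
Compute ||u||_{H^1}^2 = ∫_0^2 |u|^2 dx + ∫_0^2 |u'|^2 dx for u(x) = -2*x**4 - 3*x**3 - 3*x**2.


||u||_{H^1}^2 = 1767856/315

The H^1 norm (squared) on an interval (0, L) is
  ||u||_{H^1}^2 = ∫_0^L u(x)^2 dx + ∫_0^L u'(x)^2 dx.
Compute u'(x) = -8*x**3 - 9*x**2 - 6*x.
Then u(x)^2 = 4*x**8 + 12*x**7 + 21*x**6 + 18*x**5 + 9*x**4 and u'(x)^2 = 64*x**6 + 144*x**5 + 177*x**4 + 108*x**3 + 36*x**2.
Integrate each monomial from 0 to 2 using ∫_0^2 c·x^n dx = c·2^(n+1)/(n+1):
  ∫_0^2 u(x)^2 dx = ∫_0^2 (4*x^8 + 12*x^7 + 21*x^6 + 18*x^5 + 9*x^4) dx. Term by term:
    ∫_0^2 4*x^8 dx = 2048/9;  ∫_0^2 12*x^7 dx = 384;  ∫_0^2 21*x^6 dx = 384;
    ∫_0^2 18*x^5 dx = 192;  ∫_0^2 9*x^4 dx = 288/5.
  Sum: 2048/9 + 384 + 384 + 192 + 288/5 = 56032/45.
  ∫_0^2 u'(x)^2 dx = ∫_0^2 (64*x^6 + 144*x^5 + 177*x^4 + 108*x^3 + 36*x^2) dx. Term by term:
    ∫_0^2 64*x^6 dx = 8192/7;  ∫_0^2 144*x^5 dx = 1536;  ∫_0^2 177*x^4 dx = 5664/5;
    ∫_0^2 108*x^3 dx = 432;  ∫_0^2 36*x^2 dx = 96.
  Sum: 8192/7 + 1536 + 5664/5 + 432 + 96 = 152848/35.
Adding: ||u||_{H^1}^2 = 56032/45 + 152848/35 = 1767856/315.


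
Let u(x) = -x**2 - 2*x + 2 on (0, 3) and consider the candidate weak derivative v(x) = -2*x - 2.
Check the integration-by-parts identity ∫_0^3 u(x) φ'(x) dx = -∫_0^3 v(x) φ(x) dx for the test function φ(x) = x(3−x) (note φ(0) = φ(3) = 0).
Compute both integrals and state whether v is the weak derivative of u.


LHS = 45/2, RHS = 45/2. Yes, v = u' weakly.

u(x) = -x**2 - 2*x + 2, classical derivative u'(x) = -2*x - 2.
φ(x) = x(3−x), so φ'(x) = 3 - 2*x.
Note φ(0) = φ(3) = 0, so the boundary term u·φ vanishes.
LHS = ∫_0^3 u(x) φ'(x) dx = ∫_0^3 (2*x^3 + x^2 - 10*x + 6) dx. Term by term:
  ∫_0^3 2*x^3 dx = 81/2;  ∫_0^3 x^2 dx = 9;  ∫_0^3 -10*x dx = -45;
  ∫_0^3 6 dx = 18.
Sum: 81/2 + 9 − 45 + 18 = 45/2.
So LHS = 45/2.
∫_0^3 v(x) φ(x) dx = ∫_0^3 (2*x^3 - 4*x^2 - 6*x) dx. Term by term:
  ∫_0^3 2*x^3 dx = 81/2;  ∫_0^3 -4*x^2 dx = -36;  ∫_0^3 -6*x dx = -27.
Sum: 81/2 − 36 − 27 = -45/2.
So RHS = -∫_0^3 v(x) φ(x) dx = 45/2.
LHS = RHS, so the identity holds for this test φ.
Moreover u is smooth here and v(x) = u'(x) = -2*x - 2 pointwise, so the identity holds for every test function. Hence v is the weak derivative of u.


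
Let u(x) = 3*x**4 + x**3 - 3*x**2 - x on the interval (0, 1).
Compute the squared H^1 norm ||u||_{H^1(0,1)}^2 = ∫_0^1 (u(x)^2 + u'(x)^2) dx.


||u||_{H^1}^2 = 3413/420

The H^1 norm (squared) on an interval (0, L) is
  ||u||_{H^1}^2 = ∫_0^L u(x)^2 dx + ∫_0^L u'(x)^2 dx.
Compute u'(x) = 12*x**3 + 3*x**2 - 6*x - 1.
Then u(x)^2 = 9*x**8 + 6*x**7 - 17*x**6 - 12*x**5 + 7*x**4 + 6*x**3 + x**2 and u'(x)^2 = 144*x**6 + 72*x**5 - 135*x**4 - 60*x**3 + 30*x**2 + 12*x + 1.
Integrate each monomial from 0 to 1 using ∫_0^1 c·x^n dx = c·1^(n+1)/(n+1):
  ∫_0^1 u(x)^2 dx = ∫_0^1 (9*x^8 + 6*x^7 - 17*x^6 - 12*x^5 + 7*x^4 + 6*x^3 + x^2) dx. Term by term:
    ∫_0^1 9*x^8 dx = 1;  ∫_0^1 6*x^7 dx = 3/4;  ∫_0^1 -17*x^6 dx = -17/7;
    ∫_0^1 -12*x^5 dx = -2;  ∫_0^1 7*x^4 dx = 7/5;  ∫_0^1 6*x^3 dx = 3/2;
    ∫_0^1 x^2 dx = 1/3.
  Sum: 1 + 3/4 − 17/7 − 2 + 7/5 + 3/2 + 1/3 = 233/420.
  ∫_0^1 u'(x)^2 dx = ∫_0^1 (144*x^6 + 72*x^5 - 135*x^4 - 60*x^3 + 30*x^2 + 12*x + 1) dx. Term by term:
    ∫_0^1 144*x^6 dx = 144/7;  ∫_0^1 72*x^5 dx = 12;  ∫_0^1 -135*x^4 dx = -27;
    ∫_0^1 -60*x^3 dx = -15;  ∫_0^1 30*x^2 dx = 10;  ∫_0^1 12*x dx = 6;
    ∫_0^1 1 dx = 1.
  Sum: 144/7 + 12 − 27 − 15 + 10 + 6 + 1 = 53/7.
Adding: ||u||_{H^1}^2 = 233/420 + 53/7 = 3413/420.


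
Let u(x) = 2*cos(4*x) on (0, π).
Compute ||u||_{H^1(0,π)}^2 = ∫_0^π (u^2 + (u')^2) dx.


||u||_{H^1(0,π)}^2 = 34*π

u'(x) = -8*sin(4*x).
Expand u² and (u')² and integrate term by term on (0, π), using: for integers n ≥ 1, ∫_0^π sin²(nx) dx = ∫_0^π cos²(nx) dx = π/2; for n ≠ n', ∫_0^π sin(nx)sin(n'x) dx = ∫_0^π cos(nx)cos(n'x) dx = 0; and by product-to-sum, ∫_0^π sin(nx)cos(n'x) dx = ½∫_0^π [sin((n+n')x) + sin((n−n')x)] dx, which is 0 when n+n' is even and 2n/(n²−n'²) when n+n' is odd (it need not vanish on (0, π)).
  u² squared terms: (2)²·∫cos(4x)² dx = 4·π/2 = 2*π.
  So ∫_0^π u² dx = 2*π.
  (u')² squared terms: (-8)²·∫sin(4x)² dx = 64·π/2 = 32*π.
  So ∫_0^π (u')² dx = 32*π.
||u||_{H^1}^2 = (2*π) + (32*π) = 34*π.


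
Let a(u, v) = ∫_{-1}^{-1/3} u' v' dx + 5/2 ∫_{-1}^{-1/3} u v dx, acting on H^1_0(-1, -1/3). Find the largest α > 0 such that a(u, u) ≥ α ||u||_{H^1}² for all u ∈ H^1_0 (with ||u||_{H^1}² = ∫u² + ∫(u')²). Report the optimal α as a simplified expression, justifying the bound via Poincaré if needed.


α = 1

Coercivity of a(·,·) on H^1_0(-1, -1/3) means a(u, u) ≥ α ||u||_{H^1}² for every u ∈ H^1_0.
The interval has length L = 2/3, and Poincaré/coercivity depend only on L. Here a(u, u) = ∫(u')² + (5/2)·∫u².
Here c = 5/2 ≥ 1, so a(u,u) = ∫(u')² + c∫u² ≥ ∫(u')² + ∫u² = ||u||_{H^1}², i.e. α = 1 works. No larger α is possible: a(u,u) ≥ α||u||_{H^1}² means (1−α)∫(u')² ≥ (α−c)∫u², and for the modes u_n = sin(nπ(x−x₀)/L) (x₀ the left endpoint) one has ∫u_n²/∫(u_n')² = (L/(nπ))² → 0, so a(u_n,u_n)/||u_n||_{H^1}² → 1. Hence the optimal constant is α = 1.
Therefore α = 1.


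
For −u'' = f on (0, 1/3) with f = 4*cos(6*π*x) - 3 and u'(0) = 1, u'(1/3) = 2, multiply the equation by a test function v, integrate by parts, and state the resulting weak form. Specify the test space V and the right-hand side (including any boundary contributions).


V = H^1(0, 1/3) (v unrestricted at boundary; u is determined up to an additive constant); weak form: ∫_0^1/3 u'v' dx = ∫_0^1/3 (4*cos(6*π*x) - 3) v dx + 2·v(1/3) − v(0) for all v ∈ V.

Multiply both sides by a test function v and integrate from 0 to 1/3:
  ∫_0^1/3 −u''(x) v(x) dx = ∫_0^1/3 f(x) v(x) dx.
Integrate the LHS by parts once:
  ∫_0^1/3 −u'' v dx = −[u'(x) v(x)]_0^1/3 + ∫_0^1/3 u'(x) v'(x) dx.
Thus ∫_0^1/3 u'(x) v'(x) dx = ∫_0^1/3 f(x) v(x) dx + [u'(x) v(x)]_0^1/3.
Choose V so that boundary terms are either known or forced to vanish.
u has inhomogeneous Neumann u'(0) = 1, u'(1/3) = 2. [u' v]_0^1/3 = (2)·v(1/3) − (1)·v(0) = 2·v(1/3) − v(0). Take V = H^1(0, 1/3); boundary term becomes part of RHS.
Weak formulation: find u (satisfying any essential BC) such that ∫_0^1/3 u'(x) v'(x) dx = ∫_0^1/3 f v dx + 2·v(1/3) − v(0) for all v ∈ V (Neumann data are natural BCs: they enter the RHS as boundary terms).
Substituting f(x) = 4*cos(6*π*x) - 3, the right-hand side is ∫_0^1/3 (4*cos(6*π*x) - 3) v dx + 2·v(1/3) − v(0).
Compatibility check (pure Neumann): taking v ≡ 1 ∈ V gives 0 = ∫_0^1/3 f dx + (2) − (1), i.e. ∫_0^1/3 f dx must equal u'(0) − u'(1/3) = -1. Indeed ∫_0^1/3 (4*cos(6*π*x) - 3) dx = -1, so the data are compatible. The solution is then unique only up to an additive constant (fix it e.g. by requiring ∫_0^1/3 u dx = 0).


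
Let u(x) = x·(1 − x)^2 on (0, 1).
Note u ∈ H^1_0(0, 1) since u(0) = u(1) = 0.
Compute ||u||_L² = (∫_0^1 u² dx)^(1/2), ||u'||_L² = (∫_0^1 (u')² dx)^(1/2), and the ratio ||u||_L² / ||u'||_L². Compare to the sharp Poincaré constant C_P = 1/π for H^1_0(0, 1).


||u||_L² / ||u'||_L² = sqrt(14)/14 < C_P = 1/π.

u(x) = x·(1 − x)^2, so u'(x) = (x - 1)*(3*x - 1).
u(x) = x·(1 − x)^2 vanishes at x = 0 and x = 1, so u ∈ H^1_0(0, 1). Differentiate via the product rule and integrate the resulting polynomials term by term.
  ∫_0^1 u² dx = ∫_0^1 (x^6 - 4*x^5 + 6*x^4 - 4*x^3 + x^2) dx. Term by term:
    ∫_0^1 x^6 dx = 1/7;  ∫_0^1 -4*x^5 dx = -2/3;  ∫_0^1 6*x^4 dx = 6/5;
    ∫_0^1 -4*x^3 dx = -1;  ∫_0^1 x^2 dx = 1/3.
  Sum: 1/7 − 2/3 + 6/5 − 1 + 1/3 = 1/105.
  ∫_0^1 (u')² dx = ∫_0^1 (9*x^4 - 24*x^3 + 22*x^2 - 8*x + 1) dx. Term by term:
    ∫_0^1 9*x^4 dx = 9/5;  ∫_0^1 -24*x^3 dx = -6;  ∫_0^1 22*x^2 dx = 22/3;
    ∫_0^1 -8*x dx = -4;  ∫_0^1 1 dx = 1.
  Sum: 9/5 − 6 + 22/3 − 4 + 1 = 2/15.
∫_0^1 u² dx = 1/105, so ||u||_L² = sqrt(105)/105.
∫_0^1 (u')² dx = 2/15, so ||u'||_L² = sqrt(30)/15.
Ratio ||u||_L² / ||u'||_L² = sqrt(14)/14.
Sharp Poincaré constant on H^1_0(0, 1) is C_P = L/π = 1/π, achieved by sin(π·x).
A polynomial bump cannot attain the sharp Poincaré constant (only the first sine eigenfunction does), so the ratio is strictly less than C_P, consistent with ||u||_L² ≤ C_P ||u'||_L².


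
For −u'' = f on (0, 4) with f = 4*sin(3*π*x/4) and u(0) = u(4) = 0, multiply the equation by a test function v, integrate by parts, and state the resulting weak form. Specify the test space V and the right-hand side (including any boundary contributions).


V = H^1_0(0, 4) (so v(0) = v(4) = 0); weak form: ∫_0^4 u'v' dx = ∫_0^4 (4*sin(3*π*x/4)) v dx for all v ∈ V.

Multiply both sides by a test function v and integrate from 0 to 4:
  ∫_0^4 −u''(x) v(x) dx = ∫_0^4 f(x) v(x) dx.
Integrate the LHS by parts once:
  ∫_0^4 −u'' v dx = −[u'(x) v(x)]_0^4 + ∫_0^4 u'(x) v'(x) dx.
Thus ∫_0^4 u'(x) v'(x) dx = ∫_0^4 f(x) v(x) dx + [u'(x) v(x)]_0^4.
Choose V so that boundary terms are either known or forced to vanish.
u is Dirichlet: u(0) = u(4) = 0. Let V = H^1_0(0, 4); then v(0) = v(4) = 0, and [u' v]_0^4 = 0.
Weak formulation: find u (satisfying any essential BC) such that ∫_0^4 u'(x) v'(x) dx = ∫_0^4 f v dx for all v ∈ V.
Substituting f(x) = 4*sin(3*π*x/4), the right-hand side is ∫_0^4 (4*sin(3*π*x/4)) v dx.


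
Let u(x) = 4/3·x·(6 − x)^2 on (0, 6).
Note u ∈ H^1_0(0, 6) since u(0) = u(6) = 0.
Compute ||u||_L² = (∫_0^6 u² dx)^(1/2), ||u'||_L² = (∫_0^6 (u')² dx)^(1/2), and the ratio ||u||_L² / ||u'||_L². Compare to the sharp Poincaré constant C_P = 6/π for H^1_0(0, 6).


||u||_L² / ||u'||_L² = 3*sqrt(14)/7 < C_P = 6/π.

u(x) = 4/3·x·(6 − x)^2, so u'(x) = 4*(x - 6)*(x - 2).
u(x) = 4/3·x·(6 − x)^2 vanishes at x = 0 and x = 6, so u ∈ H^1_0(0, 6). Differentiate via the product rule and integrate the resulting polynomials term by term.
  ∫_0^6 u² dx = ∫_0^6 (16*x^6/9 - 128*x^5/3 + 384*x^4 - 1536*x^3 + 2304*x^2) dx. Term by term:
    ∫_0^6 16*x^6/9 dx = 497664/7;  ∫_0^6 -128*x^5/3 dx = -331776;  ∫_0^6 384*x^4 dx = 2985984/5;
    ∫_0^6 -1536*x^3 dx = -497664;  ∫_0^6 2304*x^2 dx = 165888.
  Sum: 497664/7 − 331776 + 2985984/5 − 497664 + 165888 = 165888/35.
  ∫_0^6 (u')² dx = ∫_0^6 (16*x^4 - 256*x^3 + 1408*x^2 - 3072*x + 2304) dx. Term by term:
    ∫_0^6 16*x^4 dx = 124416/5;  ∫_0^6 -256*x^3 dx = -82944;  ∫_0^6 1408*x^2 dx = 101376;
    ∫_0^6 -3072*x dx = -55296;  ∫_0^6 2304 dx = 13824.
  Sum: 124416/5 − 82944 + 101376 − 55296 + 13824 = 9216/5.
∫_0^6 u² dx = 165888/35, so ||u||_L² = 288*sqrt(70)/35.
∫_0^6 (u')² dx = 9216/5, so ||u'||_L² = 96*sqrt(5)/5.
Ratio ||u||_L² / ||u'||_L² = 3*sqrt(14)/7.
Sharp Poincaré constant on H^1_0(0, 6) is C_P = L/π = 6/π, achieved by sin(π/6·x).
A polynomial bump cannot attain the sharp Poincaré constant (only the first sine eigenfunction does), so the ratio is strictly less than C_P, consistent with ||u||_L² ≤ C_P ||u'||_L².


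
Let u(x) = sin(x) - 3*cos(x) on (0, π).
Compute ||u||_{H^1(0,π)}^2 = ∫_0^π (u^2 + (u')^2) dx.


||u||_{H^1(0,π)}^2 = 10*π

u'(x) = 3*sin(x) + cos(x).
Expand u² and (u')² and integrate term by term on (0, π), using: for integers n ≥ 1, ∫_0^π sin²(nx) dx = ∫_0^π cos²(nx) dx = π/2; for n ≠ n', ∫_0^π sin(nx)sin(n'x) dx = ∫_0^π cos(nx)cos(n'x) dx = 0; and by product-to-sum, ∫_0^π sin(nx)cos(n'x) dx = ½∫_0^π [sin((n+n')x) + sin((n−n')x)] dx, which is 0 when n+n' is even and 2n/(n²−n'²) when n+n' is odd (it need not vanish on (0, π)).
  u² squared terms: (-3)²·∫cos(x)² dx = 9·π/2 = 9*π/2;  (1)²·∫sin(x)² dx = 1·π/2 = π/2.
  u² cross terms: 2·(-3)·(1)·∫cos(x)·sin(x) dx = -6·(0) = 0.
  So ∫_0^π u² dx = 9*π/2 + π/2 + 0 = 5*π.
  (u')² squared terms: (3)²·∫sin(x)² dx = 9·π/2 = 9*π/2;  (1)²·∫cos(x)² dx = 1·π/2 = π/2.
  (u')² cross terms: 2·(3)·(1)·∫sin(x)·cos(x) dx = 6·(0) = 0.
  So ∫_0^π (u')² dx = 9*π/2 + π/2 + 0 = 5*π.
||u||_{H^1}^2 = (5*π) + (5*π) = 10*π.


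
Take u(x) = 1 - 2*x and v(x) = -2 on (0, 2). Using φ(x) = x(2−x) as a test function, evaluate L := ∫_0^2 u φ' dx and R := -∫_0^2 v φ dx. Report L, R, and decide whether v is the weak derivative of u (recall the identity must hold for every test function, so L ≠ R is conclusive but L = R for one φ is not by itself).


LHS = 8/3, RHS = 8/3. Yes, v = u' weakly.

u(x) = 1 - 2*x, classical derivative u'(x) = -2.
φ(x) = x(2−x), so φ'(x) = 2 - 2*x.
Note φ(0) = φ(2) = 0, so the boundary term u·φ vanishes.
LHS = ∫_0^2 u(x) φ'(x) dx = ∫_0^2 (4*x^2 - 6*x + 2) dx. Term by term:
  ∫_0^2 4*x^2 dx = 32/3;  ∫_0^2 -6*x dx = -12;  ∫_0^2 2 dx = 4.
Sum: 32/3 − 12 + 4 = 8/3.
So LHS = 8/3.
∫_0^2 v(x) φ(x) dx = ∫_0^2 (2*x^2 - 4*x) dx. Term by term:
  ∫_0^2 2*x^2 dx = 16/3;  ∫_0^2 -4*x dx = -8.
Sum: 16/3 − 8 = -8/3.
So RHS = -∫_0^2 v(x) φ(x) dx = 8/3.
LHS = RHS, so the identity holds for this test φ.
Moreover u is smooth here and v(x) = u'(x) = -2 pointwise, so the identity holds for every test function. Hence v is the weak derivative of u.


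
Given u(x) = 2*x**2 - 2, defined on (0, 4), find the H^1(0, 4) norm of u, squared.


||u||_{H^1}^2 = 15088/15

The H^1 norm (squared) on an interval (0, L) is
  ||u||_{H^1}^2 = ∫_0^L u(x)^2 dx + ∫_0^L u'(x)^2 dx.
Compute u'(x) = 4*x.
Then u(x)^2 = 4*x**4 - 8*x**2 + 4 and u'(x)^2 = 16*x**2.
Integrate each monomial from 0 to 4 using ∫_0^4 c·x^n dx = c·4^(n+1)/(n+1):
  ∫_0^4 u(x)^2 dx = ∫_0^4 (4*x^4 - 8*x^2 + 4) dx. Term by term:
    ∫_0^4 4*x^4 dx = 4096/5;  ∫_0^4 -8*x^2 dx = -512/3;  ∫_0^4 4 dx = 16.
  Sum: 4096/5 − 512/3 + 16 = 9968/15.
  ∫_0^4 u'(x)^2 dx = ∫_0^4 (16*x^2) dx. Term by term:
    ∫_0^4 16*x^2 dx = 1024/3.
Adding: ||u||_{H^1}^2 = 9968/15 + 1024/3 = 15088/15.


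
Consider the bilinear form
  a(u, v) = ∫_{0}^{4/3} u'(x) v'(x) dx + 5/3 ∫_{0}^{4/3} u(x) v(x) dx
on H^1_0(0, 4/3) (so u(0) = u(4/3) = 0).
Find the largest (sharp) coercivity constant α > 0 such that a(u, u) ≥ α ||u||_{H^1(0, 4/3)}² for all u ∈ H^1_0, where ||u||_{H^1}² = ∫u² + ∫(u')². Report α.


α = 1

Coercivity of a(·,·) on H^1_0(0, 4/3) means a(u, u) ≥ α ||u||_{H^1}² for every u ∈ H^1_0.
The interval has length L = 4/3, and Poincaré/coercivity depend only on L. Here a(u, u) = ∫(u')² + (5/3)·∫u².
Here c = 5/3 ≥ 1, so a(u,u) = ∫(u')² + c∫u² ≥ ∫(u')² + ∫u² = ||u||_{H^1}², i.e. α = 1 works. No larger α is possible: a(u,u) ≥ α||u||_{H^1}² means (1−α)∫(u')² ≥ (α−c)∫u², and for the modes u_n = sin(nπ(x−x₀)/L) (x₀ the left endpoint) one has ∫u_n²/∫(u_n')² = (L/(nπ))² → 0, so a(u_n,u_n)/||u_n||_{H^1}² → 1. Hence the optimal constant is α = 1.
Therefore α = 1.


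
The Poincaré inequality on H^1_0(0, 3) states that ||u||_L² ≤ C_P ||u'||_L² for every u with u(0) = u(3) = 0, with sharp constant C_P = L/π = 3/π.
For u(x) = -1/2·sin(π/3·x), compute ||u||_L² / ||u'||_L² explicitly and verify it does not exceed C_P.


||u||_L² / ||u'||_L² = 3/π = C_P.

u(x) = -1/2·sin(π/3·x), so u'(x) = -π*cos(π*x/3)/6.
Writing u(x) = A·sin(kπx/L) with A = -1/2 and k = 1, use ∫_0^L sin²(kπx/L) dx = L/2 and ∫_0^L cos²(kπx/L) dx = L/2.
u² = 1/4·sin²(π/3·x) and (u')² = π^2/36·cos²(π/3·x), and each of sin², cos² integrates to L/2 = 3/2 over (0, 3).
∫_0^3 u² dx = 3/8, so ||u||_L² = sqrt(6)/4.
∫_0^3 (u')² dx = π^2/24, so ||u'||_L² = sqrt(6)*π/12.
Ratio ||u||_L² / ||u'||_L² = 3/π.
Sharp Poincaré constant on H^1_0(0, 3) is C_P = L/π = 3/π, achieved by sin(π/3·x).
This is the k = 1 eigenfunction (up to amplitude), so the ratio equals the sharp Poincaré constant exactly.


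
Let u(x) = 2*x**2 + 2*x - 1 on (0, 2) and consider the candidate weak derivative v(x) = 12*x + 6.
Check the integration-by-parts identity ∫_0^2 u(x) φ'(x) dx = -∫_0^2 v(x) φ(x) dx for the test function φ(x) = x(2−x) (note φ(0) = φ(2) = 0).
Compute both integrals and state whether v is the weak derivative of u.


LHS = -8, RHS = -24. No, v is not the weak derivative of u.

u(x) = 2*x**2 + 2*x - 1, classical derivative u'(x) = 4*x + 2.
φ(x) = x(2−x), so φ'(x) = 2 - 2*x.
Note φ(0) = φ(2) = 0, so the boundary term u·φ vanishes.
LHS = ∫_0^2 u(x) φ'(x) dx = ∫_0^2 (-4*x^3 + 6*x - 2) dx. Term by term:
  ∫_0^2 -4*x^3 dx = -16;  ∫_0^2 6*x dx = 12;  ∫_0^2 -2 dx = -4.
Sum: -16 + 12 − 4 = -8.
So LHS = -8.
∫_0^2 v(x) φ(x) dx = ∫_0^2 (-12*x^3 + 18*x^2 + 12*x) dx. Term by term:
  ∫_0^2 -12*x^3 dx = -48;  ∫_0^2 18*x^2 dx = 48;  ∫_0^2 12*x dx = 24.
Sum: -48 + 48 + 24 = 24.
So RHS = -∫_0^2 v(x) φ(x) dx = -24.
LHS − RHS = 16 ≠ 0, so the identity fails.
(For a valid weak derivative the identity must hold for EVERY test function, in particular this one. The failure shows v is NOT the weak derivative of u.)
Correct weak derivative would be u'(x) = 4*x + 2.


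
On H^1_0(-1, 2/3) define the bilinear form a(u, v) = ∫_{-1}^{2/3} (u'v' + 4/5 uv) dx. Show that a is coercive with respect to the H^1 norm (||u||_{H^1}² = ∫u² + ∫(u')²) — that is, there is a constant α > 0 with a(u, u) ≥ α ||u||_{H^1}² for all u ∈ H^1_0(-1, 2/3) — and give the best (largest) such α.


α = (20 + 9*π^2)/(25 + 9*π^2)

Coercivity of a(·,·) on H^1_0(-1, 2/3) means a(u, u) ≥ α ||u||_{H^1}² for every u ∈ H^1_0.
The interval has length L = 5/3, and Poincaré/coercivity depend only on L. Here a(u, u) = ∫(u')² + (4/5)·∫u².
Here 0 < c = 4/5 < 1. The condition a(u,u) ≥ α||u||_{H^1}² reads (1−α)∫(u')² ≥ (α−c)∫u². Any admissible α is ≤ 1 (rapidly oscillating u have ∫u²/∫(u')² → 0), and α = 1 would force 0 ≥ (1−c)∫u², impossible since c < 1; so 1−α > 0. By the sharp Poincaré inequality on H^1_0 of an interval of length L, ∫(u')² ≥ (π/L)²∫u² with equality for the first sine mode sin(π(x−x₀)/L) (x₀ the left endpoint), so the inequality holds for all u iff (1−α)(π/L)² ≥ α − c, i.e. α ≤ ((π/L)² + c)/((π/L)² + 1) = (1 + c(L/π)²)/(1 + (L/π)²). With (π/L)² = 9*π^2/25 and c = 4/5, the largest admissible constant is α = ((π/L)² + c)/((π/L)² + 1).
Simplifying, α = (20 + 9*π^2)/(25 + 9*π^2).


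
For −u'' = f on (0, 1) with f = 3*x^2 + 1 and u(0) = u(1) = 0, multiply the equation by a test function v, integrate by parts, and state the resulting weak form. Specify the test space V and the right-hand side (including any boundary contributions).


V = H^1_0(0, 1) (so v(0) = v(1) = 0); weak form: ∫_0^1 u'v' dx = ∫_0^1 (3*x^2 + 1) v dx for all v ∈ V.

Multiply both sides by a test function v and integrate from 0 to 1:
  ∫_0^1 −u''(x) v(x) dx = ∫_0^1 f(x) v(x) dx.
Integrate the LHS by parts once:
  ∫_0^1 −u'' v dx = −[u'(x) v(x)]_0^1 + ∫_0^1 u'(x) v'(x) dx.
Thus ∫_0^1 u'(x) v'(x) dx = ∫_0^1 f(x) v(x) dx + [u'(x) v(x)]_0^1.
Choose V so that boundary terms are either known or forced to vanish.
u is Dirichlet: u(0) = u(1) = 0. Let V = H^1_0(0, 1); then v(0) = v(1) = 0, and [u' v]_0^1 = 0.
Weak formulation: find u (satisfying any essential BC) such that ∫_0^1 u'(x) v'(x) dx = ∫_0^1 f v dx for all v ∈ V.
Substituting f(x) = 3*x^2 + 1, the right-hand side is ∫_0^1 (3*x^2 + 1) v dx.


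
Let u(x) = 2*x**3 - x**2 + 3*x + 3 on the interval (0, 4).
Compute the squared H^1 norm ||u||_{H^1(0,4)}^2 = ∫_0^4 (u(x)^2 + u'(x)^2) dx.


||u||_{H^1}^2 = 1737976/105

The H^1 norm (squared) on an interval (0, L) is
  ||u||_{H^1}^2 = ∫_0^L u(x)^2 dx + ∫_0^L u'(x)^2 dx.
Compute u'(x) = 6*x**2 - 2*x + 3.
Then u(x)^2 = 4*x**6 - 4*x**5 + 13*x**4 + 6*x**3 + 3*x**2 + 18*x + 9 and u'(x)^2 = 36*x**4 - 24*x**3 + 40*x**2 - 12*x + 9.
Integrate each monomial from 0 to 4 using ∫_0^4 c·x^n dx = c·4^(n+1)/(n+1):
  ∫_0^4 u(x)^2 dx = ∫_0^4 (4*x^6 - 4*x^5 + 13*x^4 + 6*x^3 + 3*x^2 + 18*x + 9) dx. Term by term:
    ∫_0^4 4*x^6 dx = 65536/7;  ∫_0^4 -4*x^5 dx = -8192/3;  ∫_0^4 13*x^4 dx = 13312/5;
    ∫_0^4 6*x^3 dx = 384;  ∫_0^4 3*x^2 dx = 64;  ∫_0^4 18*x dx = 144;
    ∫_0^4 9 dx = 36.
  Sum: 65536/7 − 8192/3 + 13312/5 + 384 + 64 + 144 + 36 = 1041812/105.
  ∫_0^4 u'(x)^2 dx = ∫_0^4 (36*x^4 - 24*x^3 + 40*x^2 - 12*x + 9) dx. Term by term:
    ∫_0^4 36*x^4 dx = 36864/5;  ∫_0^4 -24*x^3 dx = -1536;  ∫_0^4 40*x^2 dx = 2560/3;
    ∫_0^4 -12*x dx = -96;  ∫_0^4 9 dx = 36.
  Sum: 36864/5 − 1536 + 2560/3 − 96 + 36 = 99452/15.
Adding: ||u||_{H^1}^2 = 1041812/105 + 99452/15 = 1737976/105.


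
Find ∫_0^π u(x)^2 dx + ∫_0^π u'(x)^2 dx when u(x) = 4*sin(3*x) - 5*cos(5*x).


||u||_{H^1(0,π)}^2 = 405*π

u'(x) = 25*sin(5*x) + 12*cos(3*x).
Expand u² and (u')² and integrate term by term on (0, π), using: for integers n ≥ 1, ∫_0^π sin²(nx) dx = ∫_0^π cos²(nx) dx = π/2; for n ≠ n', ∫_0^π sin(nx)sin(n'x) dx = ∫_0^π cos(nx)cos(n'x) dx = 0; and by product-to-sum, ∫_0^π sin(nx)cos(n'x) dx = ½∫_0^π [sin((n+n')x) + sin((n−n')x)] dx, which is 0 when n+n' is even and 2n/(n²−n'²) when n+n' is odd (it need not vanish on (0, π)).
  u² squared terms: (-5)²·∫cos(5x)² dx = 25·π/2 = 25*π/2;  (4)²·∫sin(3x)² dx = 16·π/2 = 8*π.
  u² cross terms: 2·(-5)·(4)·∫cos(5x)·sin(3x) dx = -40·(0) = 0.
  So ∫_0^π u² dx = 25*π/2 + 8*π + 0 = 41*π/2.
  (u')² squared terms: (12)²·∫cos(3x)² dx = 144·π/2 = 72*π;  (25)²·∫sin(5x)² dx = 625·π/2 = 625*π/2.
  (u')² cross terms: 2·(12)·(25)·∫cos(3x)·sin(5x) dx = 600·(0) = 0.
  So ∫_0^π (u')² dx = 72*π + 625*π/2 + 0 = 769*π/2.
||u||_{H^1}^2 = (41*π/2) + (769*π/2) = 405*π.


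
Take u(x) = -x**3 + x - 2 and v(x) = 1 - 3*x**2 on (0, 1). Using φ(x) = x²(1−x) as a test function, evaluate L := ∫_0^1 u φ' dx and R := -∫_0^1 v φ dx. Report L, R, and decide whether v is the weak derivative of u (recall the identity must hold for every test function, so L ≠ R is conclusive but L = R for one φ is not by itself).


LHS = 1/60, RHS = 1/60. Yes, v = u' weakly.

u(x) = -x**3 + x - 2, classical derivative u'(x) = 1 - 3*x**2.
φ(x) = x²(1−x), so φ'(x) = x*(2 - 3*x).
Note φ(0) = φ(1) = 0, so the boundary term u·φ vanishes.
LHS = ∫_0^1 u(x) φ'(x) dx = ∫_0^1 (3*x^5 - 2*x^4 - 3*x^3 + 8*x^2 - 4*x) dx. Term by term:
  ∫_0^1 3*x^5 dx = 1/2;  ∫_0^1 -2*x^4 dx = -2/5;  ∫_0^1 -3*x^3 dx = -3/4;
  ∫_0^1 8*x^2 dx = 8/3;  ∫_0^1 -4*x dx = -2.
Sum: 1/2 − 2/5 − 3/4 + 8/3 − 2 = 1/60.
So LHS = 1/60.
∫_0^1 v(x) φ(x) dx = ∫_0^1 (3*x^5 - 3*x^4 - x^3 + x^2) dx. Term by term:
  ∫_0^1 3*x^5 dx = 1/2;  ∫_0^1 -3*x^4 dx = -3/5;  ∫_0^1 -x^3 dx = -1/4;
  ∫_0^1 x^2 dx = 1/3.
Sum: 1/2 − 3/5 − 1/4 + 1/3 = -1/60.
So RHS = -∫_0^1 v(x) φ(x) dx = 1/60.
LHS = RHS, so the identity holds for this test φ.
Moreover u is smooth here and v(x) = u'(x) = 1 - 3*x**2 pointwise, so the identity holds for every test function. Hence v is the weak derivative of u.


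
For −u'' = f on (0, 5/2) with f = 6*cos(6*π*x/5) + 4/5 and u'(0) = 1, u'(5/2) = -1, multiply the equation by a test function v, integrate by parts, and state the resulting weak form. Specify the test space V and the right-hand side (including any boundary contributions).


V = H^1(0, 5/2) (v unrestricted at boundary; u is determined up to an additive constant); weak form: ∫_0^5/2 u'v' dx = ∫_0^5/2 (6*cos(6*π*x/5) + 4/5) v dx − v(5/2) − v(0) for all v ∈ V.

Multiply both sides by a test function v and integrate from 0 to 5/2:
  ∫_0^5/2 −u''(x) v(x) dx = ∫_0^5/2 f(x) v(x) dx.
Integrate the LHS by parts once:
  ∫_0^5/2 −u'' v dx = −[u'(x) v(x)]_0^5/2 + ∫_0^5/2 u'(x) v'(x) dx.
Thus ∫_0^5/2 u'(x) v'(x) dx = ∫_0^5/2 f(x) v(x) dx + [u'(x) v(x)]_0^5/2.
Choose V so that boundary terms are either known or forced to vanish.
u has inhomogeneous Neumann u'(0) = 1, u'(5/2) = -1. [u' v]_0^5/2 = (-1)·v(5/2) − (1)·v(0) = − v(5/2) − v(0). Take V = H^1(0, 5/2); boundary term becomes part of RHS.
Weak formulation: find u (satisfying any essential BC) such that ∫_0^5/2 u'(x) v'(x) dx = ∫_0^5/2 f v dx − v(5/2) − v(0) for all v ∈ V (Neumann data are natural BCs: they enter the RHS as boundary terms).
Substituting f(x) = 6*cos(6*π*x/5) + 4/5, the right-hand side is ∫_0^5/2 (6*cos(6*π*x/5) + 4/5) v dx − v(5/2) − v(0).
Compatibility check (pure Neumann): taking v ≡ 1 ∈ V gives 0 = ∫_0^5/2 f dx + (-1) − (1), i.e. ∫_0^5/2 f dx must equal u'(0) − u'(5/2) = 2. Indeed ∫_0^5/2 (6*cos(6*π*x/5) + 4/5) dx = 2, so the data are compatible. The solution is then unique only up to an additive constant (fix it e.g. by requiring ∫_0^5/2 u dx = 0).


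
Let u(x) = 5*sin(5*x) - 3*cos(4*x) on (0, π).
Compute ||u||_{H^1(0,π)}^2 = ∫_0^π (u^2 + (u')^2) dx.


||u||_{H^1(0,π)}^2 = -1700/3 + 803*π/2

u'(x) = 12*sin(4*x) + 25*cos(5*x).
Expand u² and (u')² and integrate term by term on (0, π), using: for integers n ≥ 1, ∫_0^π sin²(nx) dx = ∫_0^π cos²(nx) dx = π/2; for n ≠ n', ∫_0^π sin(nx)sin(n'x) dx = ∫_0^π cos(nx)cos(n'x) dx = 0; and by product-to-sum, ∫_0^π sin(nx)cos(n'x) dx = ½∫_0^π [sin((n+n')x) + sin((n−n')x)] dx, which is 0 when n+n' is even and 2n/(n²−n'²) when n+n' is odd (it need not vanish on (0, π)).
  u² squared terms: (-3)²·∫cos(4x)² dx = 9·π/2 = 9*π/2;  (5)²·∫sin(5x)² dx = 25·π/2 = 25*π/2.
  u² cross terms: 2·(-3)·(5)·∫cos(4x)·sin(5x) dx = -30·(10/9) = -100/3.
  So ∫_0^π u² dx = 9*π/2 + 25*π/2 − 100/3 = -100/3 + 17*π.
  (u')² squared terms: (12)²·∫sin(4x)² dx = 144·π/2 = 72*π;  (25)²·∫cos(5x)² dx = 625·π/2 = 625*π/2.
  (u')² cross terms: 2·(12)·(25)·∫sin(4x)·cos(5x) dx = 600·(-8/9) = -1600/3.
  So ∫_0^π (u')² dx = 72*π + 625*π/2 − 1600/3 = -1600/3 + 769*π/2.
||u||_{H^1}^2 = (-100/3 + 17*π) + (-1600/3 + 769*π/2) = -1700/3 + 803*π/2.


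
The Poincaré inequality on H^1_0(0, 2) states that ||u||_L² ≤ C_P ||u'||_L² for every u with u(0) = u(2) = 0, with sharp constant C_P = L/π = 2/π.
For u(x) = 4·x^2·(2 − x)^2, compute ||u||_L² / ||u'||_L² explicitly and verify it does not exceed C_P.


||u||_L² / ||u'||_L² = sqrt(3)/3 < C_P = 2/π.

u(x) = 4·x^2·(2 − x)^2, so u'(x) = 16*x*(x - 2)*(x - 1).
u(x) = 4·x^2·(2 − x)^2 vanishes at x = 0 and x = 2, so u ∈ H^1_0(0, 2). Differentiate via the product rule and integrate the resulting polynomials term by term.
  ∫_0^2 u² dx = ∫_0^2 (16*x^8 - 128*x^7 + 384*x^6 - 512*x^5 + 256*x^4) dx. Term by term:
    ∫_0^2 16*x^8 dx = 8192/9;  ∫_0^2 -128*x^7 dx = -4096;  ∫_0^2 384*x^6 dx = 49152/7;
    ∫_0^2 -512*x^5 dx = -16384/3;  ∫_0^2 256*x^4 dx = 8192/5.
  Sum: 8192/9 − 4096 + 49152/7 − 16384/3 + 8192/5 = 4096/315.
  ∫_0^2 (u')² dx = ∫_0^2 (256*x^6 - 1536*x^5 + 3328*x^4 - 3072*x^3 + 1024*x^2) dx. Term by term:
    ∫_0^2 256*x^6 dx = 32768/7;  ∫_0^2 -1536*x^5 dx = -16384;  ∫_0^2 3328*x^4 dx = 106496/5;
    ∫_0^2 -3072*x^3 dx = -12288;  ∫_0^2 1024*x^2 dx = 8192/3.
  Sum: 32768/7 − 16384 + 106496/5 − 12288 + 8192/3 = 4096/105.
∫_0^2 u² dx = 4096/315, so ||u||_L² = 64*sqrt(35)/105.
∫_0^2 (u')² dx = 4096/105, so ||u'||_L² = 64*sqrt(105)/105.
Ratio ||u||_L² / ||u'||_L² = sqrt(3)/3.
Sharp Poincaré constant on H^1_0(0, 2) is C_P = L/π = 2/π, achieved by sin(π/2·x).
A polynomial bump cannot attain the sharp Poincaré constant (only the first sine eigenfunction does), so the ratio is strictly less than C_P, consistent with ||u||_L² ≤ C_P ||u'||_L².
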